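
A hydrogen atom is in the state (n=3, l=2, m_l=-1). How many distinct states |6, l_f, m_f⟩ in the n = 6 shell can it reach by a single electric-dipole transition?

E1 requires Δl = ±1, so l_f ∈ {1, 3}; with 0 ≤ l_f ≤ n_f−1 = 5, the allowed l_f values are {1, 3}.
For l_f = 1: m_f ∈ {m_i−1, m_i, m_i+1} ∩ [−1, 1] = {-1, 0} → 2 states.
For l_f = 3: m_f ∈ {m_i−1, m_i, m_i+1} ∩ [−3, 3] = {-2, -1, 0} → 3 states.
Total: 5.

5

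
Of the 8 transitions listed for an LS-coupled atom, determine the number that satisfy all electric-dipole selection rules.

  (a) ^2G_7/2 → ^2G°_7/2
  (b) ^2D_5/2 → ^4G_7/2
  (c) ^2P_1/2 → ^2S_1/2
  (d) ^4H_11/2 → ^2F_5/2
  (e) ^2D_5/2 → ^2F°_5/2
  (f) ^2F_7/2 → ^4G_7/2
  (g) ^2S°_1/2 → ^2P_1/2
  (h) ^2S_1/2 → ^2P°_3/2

4

(a) allowed
(b) forbidden (parity, ΔS, ΔL fail)
(c) forbidden (parity fails)
(d) forbidden (parity, ΔS, ΔL, ΔJ fail)
(e) allowed
(f) forbidden (parity, ΔS fail)
(g) allowed
(h) allowed
Total allowed: 4 of 8.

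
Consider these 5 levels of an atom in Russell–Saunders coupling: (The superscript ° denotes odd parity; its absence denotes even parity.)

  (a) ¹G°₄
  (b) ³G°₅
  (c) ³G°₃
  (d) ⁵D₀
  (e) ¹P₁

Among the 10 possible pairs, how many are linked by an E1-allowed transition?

0

(a)–(b): forbidden (parity, ΔS).
(a)–(c): forbidden (parity, ΔS).
(a)–(d): forbidden (ΔS, ΔL, ΔJ).
(a)–(e): forbidden (ΔL, ΔJ).
(b)–(c): forbidden (parity, ΔJ).
(b)–(d): forbidden (ΔS, ΔL, ΔJ).
(b)–(e): forbidden (ΔS, ΔL, ΔJ).
(c)–(d): forbidden (ΔS, ΔL, ΔJ).
(c)–(e): forbidden (ΔS, ΔL, ΔJ).
(d)–(e): forbidden (parity, ΔS).
Allowed pairs: 0 of 10.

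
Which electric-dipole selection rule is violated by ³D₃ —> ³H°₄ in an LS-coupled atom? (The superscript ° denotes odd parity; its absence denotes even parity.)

Initial level: S=1, L=2, J=3, parity even. Final level: S=1, L=5, J=4, parity odd.
Parity must change: even → odd — ok.
ΔS = 0: S: 1 → 1 — ok.
ΔL = 0, ±1 (not L=0↔0): L: 2 → 5, ΔL = +3 — fails.
ΔJ = 0, ±1 (not J=0↔0): J: 3 → 4, ΔJ = +1 — ok.

the ΔL = 0, ±1 rule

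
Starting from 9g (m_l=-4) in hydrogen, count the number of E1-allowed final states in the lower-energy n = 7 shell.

E1 requires Δl = ±1, so l_f ∈ {3, 5}; with 0 ≤ l_f ≤ n_f−1 = 6, the allowed l_f values are {3, 5}.
For l_f = 3: m_f ∈ {m_i−1, m_i, m_i+1} ∩ [−3, 3] = {-3} → 1 state.
For l_f = 5: m_f ∈ {m_i−1, m_i, m_i+1} ∩ [−5, 5] = {-5, -4, -3} → 3 states.
Total: 4.

4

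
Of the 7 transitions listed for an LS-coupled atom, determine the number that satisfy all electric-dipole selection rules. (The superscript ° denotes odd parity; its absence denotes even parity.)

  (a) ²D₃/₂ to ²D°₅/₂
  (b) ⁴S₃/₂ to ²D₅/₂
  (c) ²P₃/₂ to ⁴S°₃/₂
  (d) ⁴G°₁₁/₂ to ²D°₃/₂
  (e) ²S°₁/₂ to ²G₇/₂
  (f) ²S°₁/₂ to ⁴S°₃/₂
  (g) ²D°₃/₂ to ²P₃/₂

2

(a) allowed
(b) forbidden (parity, ΔS, ΔL fail)
(c) forbidden (ΔS fails)
(d) forbidden (parity, ΔS, ΔL, ΔJ fail)
(e) forbidden (ΔL, ΔJ fail)
(f) forbidden (parity, ΔS, ΔL fail)
(g) allowed
Total allowed: 2 of 7.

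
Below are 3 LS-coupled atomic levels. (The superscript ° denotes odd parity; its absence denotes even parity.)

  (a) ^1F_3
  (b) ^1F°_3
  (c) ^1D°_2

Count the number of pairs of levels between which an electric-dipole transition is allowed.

2

(a)–(b): allowed.
(a)–(c): allowed.
(b)–(c): forbidden (parity).
Allowed pairs: 2 of 3.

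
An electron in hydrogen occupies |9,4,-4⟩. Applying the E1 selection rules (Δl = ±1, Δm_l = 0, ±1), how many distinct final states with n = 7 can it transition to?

E1 requires Δl = ±1, so l_f ∈ {3, 5}; with 0 ≤ l_f ≤ n_f−1 = 6, the allowed l_f values are {3, 5}.
For l_f = 3: m_f ∈ {m_i−1, m_i, m_i+1} ∩ [−3, 3] = {-3} → 1 state.
For l_f = 5: m_f ∈ {m_i−1, m_i, m_i+1} ∩ [−5, 5] = {-5, -4, -3} → 3 states.
Total: 4.

4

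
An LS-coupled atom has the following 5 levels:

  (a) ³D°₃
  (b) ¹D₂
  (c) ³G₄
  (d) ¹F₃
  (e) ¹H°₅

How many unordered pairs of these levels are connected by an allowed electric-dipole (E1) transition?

0

(a)–(b): forbidden (ΔS).
(a)–(c): forbidden (ΔL).
(a)–(d): forbidden (ΔS).
(a)–(e): forbidden (parity, ΔS, ΔL, ΔJ).
(b)–(c): forbidden (parity, ΔS, ΔL, ΔJ).
(b)–(d): forbidden (parity).
(b)–(e): forbidden (ΔL, ΔJ).
(c)–(d): forbidden (parity, ΔS).
(c)–(e): forbidden (ΔS).
(d)–(e): forbidden (ΔL, ΔJ).
Allowed pairs: 0 of 10.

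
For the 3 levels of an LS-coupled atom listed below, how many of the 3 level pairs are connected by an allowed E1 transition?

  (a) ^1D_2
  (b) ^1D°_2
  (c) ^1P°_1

2

(a)–(b): allowed.
(a)–(c): allowed.
(b)–(c): forbidden (parity).
Allowed pairs: 2 of 3.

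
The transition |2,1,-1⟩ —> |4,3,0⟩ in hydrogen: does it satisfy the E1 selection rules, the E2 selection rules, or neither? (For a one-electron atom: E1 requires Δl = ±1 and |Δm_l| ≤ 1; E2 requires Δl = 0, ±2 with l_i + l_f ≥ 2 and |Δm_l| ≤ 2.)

Δl = 3 − 1 = +2; l_i + l_f = 4.
Δm_l = +1.
E1 (Δl = ±1, |Δm_l| ≤ 1): not satisfied.
E2 (Δl = 0,±2, l_i+l_f ≥ 2, |Δm_l| ≤ 2): satisfied.

E2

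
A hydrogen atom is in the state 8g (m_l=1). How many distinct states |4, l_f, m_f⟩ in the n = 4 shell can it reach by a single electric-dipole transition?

3

E1 requires Δl = ±1, so l_f ∈ {3, 5}; with 0 ≤ l_f ≤ n_f−1 = 3, the allowed l_f values are {3}.
For l_f = 3: m_f ∈ {m_i−1, m_i, m_i+1} ∩ [−3, 3] = {0, 1, 2} → 3 states.
Total: 3.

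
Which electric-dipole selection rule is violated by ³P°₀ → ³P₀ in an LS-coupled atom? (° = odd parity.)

Reading off the term symbols: S 1→1, L 1→1, J 0→0, parity odd→even.
Parity must change: odd → even — ✓.
ΔS = 0: S: 1 → 1 — ✓.
ΔL = 0, ±1 (not L=0↔0): L: 1 → 1, ΔL = +0 — ✓.
ΔJ = 0, ±1 (not J=0↔0): J: 0 → 0, ΔJ = +0 — ✗.

the J=0 ↔ J=0 exclusion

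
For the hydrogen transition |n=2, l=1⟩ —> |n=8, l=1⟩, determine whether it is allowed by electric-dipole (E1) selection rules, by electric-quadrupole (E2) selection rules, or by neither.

E2

Δl = 1 − 1 = +0; l_i + l_f = 2.
E1 (Δl = ±1): not satisfied.
E2 (Δl = 0,±2, l_i+l_f ≥ 2): satisfied.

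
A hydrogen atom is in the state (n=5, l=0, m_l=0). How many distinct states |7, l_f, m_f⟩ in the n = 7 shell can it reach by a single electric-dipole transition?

3

E1 requires Δl = ±1, so l_f ∈ {-1, 1}; with 0 ≤ l_f ≤ n_f−1 = 6, the allowed l_f values are {1}.
For l_f = 1: m_f ∈ {m_i−1, m_i, m_i+1} ∩ [−1, 1] = {-1, 0, 1} → 3 states.
Total: 3.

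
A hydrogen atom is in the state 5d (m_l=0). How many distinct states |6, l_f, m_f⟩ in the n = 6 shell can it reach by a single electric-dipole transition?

E1 requires Δl = ±1, so l_f ∈ {1, 3}; with 0 ≤ l_f ≤ n_f−1 = 5, the allowed l_f values are {1, 3}.
For l_f = 1: m_f ∈ {m_i−1, m_i, m_i+1} ∩ [−1, 1] = {-1, 0, 1} → 3 states.
For l_f = 3: m_f ∈ {m_i−1, m_i, m_i+1} ∩ [−3, 3] = {-1, 0, 1} → 3 states.
Total: 6.

6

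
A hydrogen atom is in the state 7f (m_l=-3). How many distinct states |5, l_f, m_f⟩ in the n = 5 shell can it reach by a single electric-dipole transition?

4

E1 requires Δl = ±1, so l_f ∈ {2, 4}; with 0 ≤ l_f ≤ n_f−1 = 4, the allowed l_f values are {2, 4}.
For l_f = 2: m_f ∈ {m_i−1, m_i, m_i+1} ∩ [−2, 2] = {-2} → 1 state.
For l_f = 4: m_f ∈ {m_i−1, m_i, m_i+1} ∩ [−4, 4] = {-4, -3, -2} → 3 states.
Total: 4.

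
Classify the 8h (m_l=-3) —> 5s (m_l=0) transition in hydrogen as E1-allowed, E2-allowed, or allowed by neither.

neither

Δl = 0 − 5 = -5; l_i + l_f = 5.
Δm_l = +3.
E1 (Δl = ±1, |Δm_l| ≤ 1): not satisfied.
E2 (Δl = 0,±2, l_i+l_f ≥ 2, |Δm_l| ≤ 2): not satisfied.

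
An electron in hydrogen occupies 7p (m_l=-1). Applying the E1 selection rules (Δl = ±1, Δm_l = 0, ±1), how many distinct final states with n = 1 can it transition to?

1

E1 requires Δl = ±1, so l_f ∈ {0, 2}; with 0 ≤ l_f ≤ n_f−1 = 0, the allowed l_f values are {0}.
For l_f = 0: m_f ∈ {m_i−1, m_i, m_i+1} ∩ [−0, 0] = {0} → 1 state.
Total: 1.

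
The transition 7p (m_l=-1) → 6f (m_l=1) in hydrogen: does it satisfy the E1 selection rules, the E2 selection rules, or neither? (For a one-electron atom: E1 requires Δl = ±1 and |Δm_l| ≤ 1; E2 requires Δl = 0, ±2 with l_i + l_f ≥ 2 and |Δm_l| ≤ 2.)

E2

Δl = 3 − 1 = +2; l_i + l_f = 4.
Δm_l = +2.
E1 (Δl = ±1, |Δm_l| ≤ 1): not satisfied.
E2 (Δl = 0,±2, l_i+l_f ≥ 2, |Δm_l| ≤ 2): satisfied.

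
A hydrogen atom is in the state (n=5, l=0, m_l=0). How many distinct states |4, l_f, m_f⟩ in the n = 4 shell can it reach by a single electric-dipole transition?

3

E1 requires Δl = ±1, so l_f ∈ {-1, 1}; with 0 ≤ l_f ≤ n_f−1 = 3, the allowed l_f values are {1}.
For l_f = 1: m_f ∈ {m_i−1, m_i, m_i+1} ∩ [−1, 1] = {-1, 0, 1} → 3 states.
Total: 3.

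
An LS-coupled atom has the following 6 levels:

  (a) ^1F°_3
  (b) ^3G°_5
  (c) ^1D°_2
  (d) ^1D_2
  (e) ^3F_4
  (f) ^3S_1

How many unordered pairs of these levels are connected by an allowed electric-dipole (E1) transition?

3

(a)–(b): forbidden (parity, ΔS, ΔJ).
(a)–(c): forbidden (parity).
(a)–(d): allowed.
(a)–(e): forbidden (ΔS).
(a)–(f): forbidden (ΔS, ΔL, ΔJ).
(b)–(c): forbidden (parity, ΔS, ΔL, ΔJ).
(b)–(d): forbidden (ΔS, ΔL, ΔJ).
(b)–(e): allowed.
(b)–(f): forbidden (ΔL, ΔJ).
(c)–(d): allowed.
(c)–(e): forbidden (ΔS, ΔJ).
(c)–(f): forbidden (ΔS, ΔL).
(d)–(e): forbidden (parity, ΔS, ΔJ).
(d)–(f): forbidden (parity, ΔS, ΔL).
(e)–(f): forbidden (parity, ΔL, ΔJ).
Allowed pairs: 3 of 15.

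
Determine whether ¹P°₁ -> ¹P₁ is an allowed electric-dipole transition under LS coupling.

Initial level: S=0, L=1, J=1, parity odd. Final level: S=0, L=1, J=1, parity even.
Parity must change: odd → even — satisfied.
ΔS = 0: S: 0 → 0 — satisfied.
ΔL = 0, ±1 (not L=0↔0): L: 1 → 1, ΔL = +0 — satisfied.
ΔJ = 0, ±1 (not J=0↔0): J: 1 → 1, ΔJ = +0 — satisfied.
All four E1 rules are satisfied.

allowed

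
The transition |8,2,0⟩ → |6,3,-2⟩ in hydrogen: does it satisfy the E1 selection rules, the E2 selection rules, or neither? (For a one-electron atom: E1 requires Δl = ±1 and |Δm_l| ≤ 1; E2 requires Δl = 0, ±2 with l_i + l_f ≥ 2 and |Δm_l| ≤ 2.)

neither

Δl = 3 − 2 = +1; l_i + l_f = 5.
Δm_l = -2.
E1 (Δl = ±1, |Δm_l| ≤ 1): not satisfied.
E2 (Δl = 0,±2, l_i+l_f ≥ 2, |Δm_l| ≤ 2): not satisfied.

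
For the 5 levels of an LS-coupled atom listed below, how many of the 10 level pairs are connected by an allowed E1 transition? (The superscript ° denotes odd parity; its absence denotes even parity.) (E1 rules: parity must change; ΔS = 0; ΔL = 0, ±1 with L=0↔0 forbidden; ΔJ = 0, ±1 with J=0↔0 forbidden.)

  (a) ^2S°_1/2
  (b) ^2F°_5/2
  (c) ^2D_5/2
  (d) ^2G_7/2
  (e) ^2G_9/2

(a)–(b): forbidden (parity, ΔL, ΔJ).
(a)–(c): forbidden (ΔL, ΔJ).
(a)–(d): forbidden (ΔL, ΔJ).
(a)–(e): forbidden (ΔL, ΔJ).
(b)–(c): allowed.
(b)–(d): allowed.
(b)–(e): forbidden (ΔJ).
(c)–(d): forbidden (parity, ΔL).
(c)–(e): forbidden (parity, ΔL, ΔJ).
(d)–(e): forbidden (parity).
Allowed pairs: 2 of 10.

2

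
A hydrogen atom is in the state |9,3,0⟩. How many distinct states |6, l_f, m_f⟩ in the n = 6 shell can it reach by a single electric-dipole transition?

6

E1 requires Δl = ±1, so l_f ∈ {2, 4}; with 0 ≤ l_f ≤ n_f−1 = 5, the allowed l_f values are {2, 4}.
For l_f = 2: m_f ∈ {m_i−1, m_i, m_i+1} ∩ [−2, 2] = {-1, 0, 1} → 3 states.
For l_f = 4: m_f ∈ {m_i−1, m_i, m_i+1} ∩ [−4, 4] = {-1, 0, 1} → 3 states.
Total: 6.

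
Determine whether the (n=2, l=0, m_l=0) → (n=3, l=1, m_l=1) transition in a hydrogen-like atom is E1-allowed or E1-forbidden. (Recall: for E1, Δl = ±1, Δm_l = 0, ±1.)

Initial l = 0, final l = 1, so Δl = +1. E1 requires Δl = ±1: ok.
Δm_l = 1 − (0) = +1. E1 requires Δm_l = 0, ±1: ok.
All E1 selection rules are satisfied.

allowed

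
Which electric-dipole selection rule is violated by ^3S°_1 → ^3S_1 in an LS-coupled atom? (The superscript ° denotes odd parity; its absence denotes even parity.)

the L=0 ↔ L=0 exclusion

Parity must change: odd → even — passes.
ΔS = 0: S: 1 → 1 — passes.
ΔL = 0, ±1 (not L=0↔0): L: 0 → 0, ΔL = +0 — fails.
ΔJ = 0, ±1 (not J=0↔0): J: 1 → 1, ΔJ = +0 — passes.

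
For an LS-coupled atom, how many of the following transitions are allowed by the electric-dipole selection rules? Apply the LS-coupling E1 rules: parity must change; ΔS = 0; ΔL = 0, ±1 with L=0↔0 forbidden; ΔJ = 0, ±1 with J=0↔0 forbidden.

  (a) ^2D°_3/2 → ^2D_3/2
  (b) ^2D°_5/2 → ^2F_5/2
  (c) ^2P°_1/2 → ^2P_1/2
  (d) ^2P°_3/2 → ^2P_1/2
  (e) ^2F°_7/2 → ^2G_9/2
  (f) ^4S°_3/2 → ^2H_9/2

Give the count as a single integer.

5

(a) allowed
(b) allowed
(c) allowed
(d) allowed
(e) allowed
(f) forbidden (ΔS, ΔL, ΔJ fail)
Total allowed: 5 of 6.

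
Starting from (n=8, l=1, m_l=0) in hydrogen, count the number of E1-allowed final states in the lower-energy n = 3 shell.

E1 requires Δl = ±1, so l_f ∈ {0, 2}; with 0 ≤ l_f ≤ n_f−1 = 2, the allowed l_f values are {0, 2}.
For l_f = 0: m_f ∈ {m_i−1, m_i, m_i+1} ∩ [−0, 0] = {0} → 1 state.
For l_f = 2: m_f ∈ {m_i−1, m_i, m_i+1} ∩ [−2, 2] = {-1, 0, 1} → 3 states.
Total: 4.

4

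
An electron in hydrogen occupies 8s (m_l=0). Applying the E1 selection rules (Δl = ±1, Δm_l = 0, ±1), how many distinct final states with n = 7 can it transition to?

3

E1 requires Δl = ±1, so l_f ∈ {-1, 1}; with 0 ≤ l_f ≤ n_f−1 = 6, the allowed l_f values are {1}.
For l_f = 1: m_f ∈ {m_i−1, m_i, m_i+1} ∩ [−1, 1] = {-1, 0, 1} → 3 states.
Total: 3.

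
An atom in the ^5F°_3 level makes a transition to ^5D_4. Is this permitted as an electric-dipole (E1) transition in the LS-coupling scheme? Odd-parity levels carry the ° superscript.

allowed

Parity must change: odd → even — ok.
ΔS = 0: S: 2 → 2 — ok.
ΔL = 0, ±1 (not L=0↔0): L: 3 → 2, ΔL = -1 — ok.
ΔJ = 0, ±1 (not J=0↔0): J: 3 → 4, ΔJ = +1 — ok.
All four E1 rules are satisfied.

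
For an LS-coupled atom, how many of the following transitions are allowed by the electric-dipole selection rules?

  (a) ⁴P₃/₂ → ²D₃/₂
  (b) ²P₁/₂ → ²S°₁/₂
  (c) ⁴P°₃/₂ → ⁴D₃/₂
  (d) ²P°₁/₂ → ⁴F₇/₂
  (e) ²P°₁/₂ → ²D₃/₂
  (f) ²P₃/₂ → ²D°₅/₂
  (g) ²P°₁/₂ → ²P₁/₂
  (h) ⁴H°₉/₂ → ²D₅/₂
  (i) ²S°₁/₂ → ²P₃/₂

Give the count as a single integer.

(a) forbidden (parity, ΔS fail)
(b) allowed
(c) allowed
(d) forbidden (ΔS, ΔL, ΔJ fail)
(e) allowed
(f) allowed
(g) allowed
(h) forbidden (ΔS, ΔL, ΔJ fail)
(i) allowed
Total allowed: 6 of 9.

6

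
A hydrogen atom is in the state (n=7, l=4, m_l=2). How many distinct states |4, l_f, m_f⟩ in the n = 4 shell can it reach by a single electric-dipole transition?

E1 requires Δl = ±1, so l_f ∈ {3, 5}; with 0 ≤ l_f ≤ n_f−1 = 3, the allowed l_f values are {3}.
For l_f = 3: m_f ∈ {m_i−1, m_i, m_i+1} ∩ [−3, 3] = {1, 2, 3} → 3 states.
Total: 3.

3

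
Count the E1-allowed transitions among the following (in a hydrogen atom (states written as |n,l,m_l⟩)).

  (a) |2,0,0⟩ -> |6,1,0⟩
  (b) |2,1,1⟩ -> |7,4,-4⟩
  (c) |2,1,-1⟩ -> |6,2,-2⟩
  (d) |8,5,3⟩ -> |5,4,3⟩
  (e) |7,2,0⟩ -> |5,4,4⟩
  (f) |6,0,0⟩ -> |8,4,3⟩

3

(a) allowed
(b) forbidden — Δl = +3 (E1 requires Δl = ±1); Δm_l = -5 (E1 requires Δm_l = 0, ±1)
(c) allowed
(d) allowed
(e) forbidden — Δl = +2 (E1 requires Δl = ±1); Δm_l = +4 (E1 requires Δm_l = 0, ±1)
(f) forbidden — Δl = +4 (E1 requires Δl = ±1); Δm_l = +3 (E1 requires Δm_l = 0, ±1)
Total allowed: 3 of 6.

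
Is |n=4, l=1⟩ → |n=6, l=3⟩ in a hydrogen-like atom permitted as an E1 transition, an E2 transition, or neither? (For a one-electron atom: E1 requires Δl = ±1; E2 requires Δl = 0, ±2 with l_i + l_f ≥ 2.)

E2

Δl = 3 − 1 = +2; l_i + l_f = 4.
E1 (Δl = ±1): not satisfied.
E2 (Δl = 0,±2, l_i+l_f ≥ 2): satisfied.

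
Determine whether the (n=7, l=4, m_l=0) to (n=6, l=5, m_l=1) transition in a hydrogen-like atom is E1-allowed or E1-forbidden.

allowed

Δl = 5 − 4 = +1; the E1 rule Δl = ±1 is ok.
Δm_l = 1 − (0) = +1. E1 requires Δm_l = 0, ±1: ok.
All E1 selection rules are satisfied.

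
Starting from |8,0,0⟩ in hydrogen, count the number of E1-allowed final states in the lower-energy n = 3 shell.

E1 requires Δl = ±1, so l_f ∈ {-1, 1}; with 0 ≤ l_f ≤ n_f−1 = 2, the allowed l_f values are {1}.
For l_f = 1: m_f ∈ {m_i−1, m_i, m_i+1} ∩ [−1, 1] = {-1, 0, 1} → 3 states.
Total: 3.

3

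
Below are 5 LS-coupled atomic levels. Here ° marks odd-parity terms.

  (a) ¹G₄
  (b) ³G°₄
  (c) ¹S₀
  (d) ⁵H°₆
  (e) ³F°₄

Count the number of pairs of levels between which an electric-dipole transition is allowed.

(a)–(b): forbidden (ΔS).
(a)–(c): forbidden (parity, ΔL, ΔJ).
(a)–(d): forbidden (ΔS, ΔJ).
(a)–(e): forbidden (ΔS).
(b)–(c): forbidden (ΔS, ΔL, ΔJ).
(b)–(d): forbidden (parity, ΔS, ΔJ).
(b)–(e): forbidden (parity).
(c)–(d): forbidden (ΔS, ΔL, ΔJ).
(c)–(e): forbidden (ΔS, ΔL, ΔJ).
(d)–(e): forbidden (parity, ΔS, ΔL, ΔJ).
Allowed pairs: 0 of 10.

0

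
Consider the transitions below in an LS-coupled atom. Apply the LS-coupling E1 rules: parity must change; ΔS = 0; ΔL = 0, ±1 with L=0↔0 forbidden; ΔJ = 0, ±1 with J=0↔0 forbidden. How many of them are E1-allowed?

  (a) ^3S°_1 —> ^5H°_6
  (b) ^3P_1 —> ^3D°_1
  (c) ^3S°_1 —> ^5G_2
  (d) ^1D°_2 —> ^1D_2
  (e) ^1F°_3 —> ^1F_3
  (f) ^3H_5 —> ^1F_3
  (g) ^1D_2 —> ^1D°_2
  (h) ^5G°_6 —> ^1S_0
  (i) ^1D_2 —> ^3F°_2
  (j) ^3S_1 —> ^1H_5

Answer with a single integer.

(a) forbidden (parity, ΔS, ΔL, ΔJ fail)
(b) allowed
(c) forbidden (ΔS, ΔL fail)
(d) allowed
(e) allowed
(f) forbidden (parity, ΔS, ΔL, ΔJ fail)
(g) allowed
(h) forbidden (ΔS, ΔL, ΔJ fail)
(i) forbidden (ΔS fails)
(j) forbidden (parity, ΔS, ΔL, ΔJ fail)
Total allowed: 4 of 10.

4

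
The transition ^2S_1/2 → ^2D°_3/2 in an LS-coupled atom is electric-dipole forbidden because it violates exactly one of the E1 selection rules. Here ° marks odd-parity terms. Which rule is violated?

Parity must change: even → odd — passes.
ΔS = 0: S: 1/2 → 1/2 — passes.
ΔL = 0, ±1 (not L=0↔0): L: 0 → 2, ΔL = +2 — fails.
ΔJ = 0, ±1 (not J=0↔0): J: 1/2 → 3/2, ΔJ = +1 — passes.

the ΔL = 0, ±1 rule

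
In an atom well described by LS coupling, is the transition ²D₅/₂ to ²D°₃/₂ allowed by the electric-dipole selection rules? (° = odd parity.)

allowed

Reading off the term symbols: S 1/2→1/2, L 2→2, J 5/2→3/2, parity even→odd.
ΔS = 0: S: 1/2 → 1/2 — ok.
ΔL = 0, ±1 (not L=0↔0): L: 2 → 2, ΔL = +0 — ok.
Parity must change: even → odd — ok.
ΔJ = 0, ±1 (not J=0↔0): J: 5/2 → 3/2, ΔJ = -1 — ok.
All four E1 rules are satisfied.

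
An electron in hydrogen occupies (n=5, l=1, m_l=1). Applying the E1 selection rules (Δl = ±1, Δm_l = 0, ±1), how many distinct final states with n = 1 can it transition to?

1

E1 requires Δl = ±1, so l_f ∈ {0, 2}; with 0 ≤ l_f ≤ n_f−1 = 0, the allowed l_f values are {0}.
For l_f = 0: m_f ∈ {m_i−1, m_i, m_i+1} ∩ [−0, 0] = {0} → 1 state.
Total: 1.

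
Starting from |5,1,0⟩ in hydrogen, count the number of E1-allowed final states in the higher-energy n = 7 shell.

E1 requires Δl = ±1, so l_f ∈ {0, 2}; with 0 ≤ l_f ≤ n_f−1 = 6, the allowed l_f values are {0, 2}.
For l_f = 0: m_f ∈ {m_i−1, m_i, m_i+1} ∩ [−0, 0] = {0} → 1 state.
For l_f = 2: m_f ∈ {m_i−1, m_i, m_i+1} ∩ [−2, 2] = {-1, 0, 1} → 3 states.
Total: 4.

4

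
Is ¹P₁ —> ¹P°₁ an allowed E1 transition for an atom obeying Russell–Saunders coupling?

Reading off the term symbols: S 0→0, L 1→1, J 1→1, parity even→odd.
ΔJ = 0, ±1 (not J=0↔0): J: 1 → 1, ΔJ = +0 — satisfied.
Parity must change: even → odd — satisfied.
ΔS = 0: S: 0 → 0 — satisfied.
ΔL = 0, ±1 (not L=0↔0): L: 1 → 1, ΔL = +0 — satisfied.
All four E1 rules are satisfied.

allowed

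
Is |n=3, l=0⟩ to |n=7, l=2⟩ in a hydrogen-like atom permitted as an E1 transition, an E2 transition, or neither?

E2

Δl = 2 − 0 = +2; l_i + l_f = 2.
E1 (Δl = ±1): not satisfied.
E2 (Δl = 0,±2, l_i+l_f ≥ 2): satisfied.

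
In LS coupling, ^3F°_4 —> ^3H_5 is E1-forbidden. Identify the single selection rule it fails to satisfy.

the ΔL = 0, ±1 rule

Initial level: S=1, L=3, J=4, parity odd. Final level: S=1, L=5, J=5, parity even.
ΔL = 0, ±1 (not L=0↔0): L: 3 → 5, ΔL = +2 — fails.
ΔJ = 0, ±1 (not J=0↔0): J: 4 → 5, ΔJ = +1 — passes.
ΔS = 0: S: 1 → 1 — passes.
Parity must change: odd → even — passes.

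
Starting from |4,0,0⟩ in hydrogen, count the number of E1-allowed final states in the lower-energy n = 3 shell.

E1 requires Δl = ±1, so l_f ∈ {-1, 1}; with 0 ≤ l_f ≤ n_f−1 = 2, the allowed l_f values are {1}.
For l_f = 1: m_f ∈ {m_i−1, m_i, m_i+1} ∩ [−1, 1] = {-1, 0, 1} → 3 states.
Total: 3.

3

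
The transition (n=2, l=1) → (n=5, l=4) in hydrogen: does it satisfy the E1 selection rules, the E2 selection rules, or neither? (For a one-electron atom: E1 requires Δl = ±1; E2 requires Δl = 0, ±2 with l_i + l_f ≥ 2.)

neither

Δl = 4 − 1 = +3; l_i + l_f = 5.
E1 (Δl = ±1): not satisfied.
E2 (Δl = 0,±2, l_i+l_f ≥ 2): not satisfied.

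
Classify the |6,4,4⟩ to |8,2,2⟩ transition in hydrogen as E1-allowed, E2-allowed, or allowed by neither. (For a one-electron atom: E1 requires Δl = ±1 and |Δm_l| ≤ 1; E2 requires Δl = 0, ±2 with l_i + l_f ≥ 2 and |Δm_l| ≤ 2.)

Δl = 2 − 4 = -2; l_i + l_f = 6.
Δm_l = -2.
E1 (Δl = ±1, |Δm_l| ≤ 1): not satisfied.
E2 (Δl = 0,±2, l_i+l_f ≥ 2, |Δm_l| ≤ 2): satisfied.

E2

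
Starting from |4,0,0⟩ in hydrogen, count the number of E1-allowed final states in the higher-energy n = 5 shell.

3

E1 requires Δl = ±1, so l_f ∈ {-1, 1}; with 0 ≤ l_f ≤ n_f−1 = 4, the allowed l_f values are {1}.
For l_f = 1: m_f ∈ {m_i−1, m_i, m_i+1} ∩ [−1, 1] = {-1, 0, 1} → 3 states.
Total: 3.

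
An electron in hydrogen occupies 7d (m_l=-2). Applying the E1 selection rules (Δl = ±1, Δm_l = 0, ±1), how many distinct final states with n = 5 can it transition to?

4

E1 requires Δl = ±1, so l_f ∈ {1, 3}; with 0 ≤ l_f ≤ n_f−1 = 4, the allowed l_f values are {1, 3}.
For l_f = 1: m_f ∈ {m_i−1, m_i, m_i+1} ∩ [−1, 1] = {-1} → 1 state.
For l_f = 3: m_f ∈ {m_i−1, m_i, m_i+1} ∩ [−3, 3] = {-3, -2, -1} → 3 states.
Total: 4.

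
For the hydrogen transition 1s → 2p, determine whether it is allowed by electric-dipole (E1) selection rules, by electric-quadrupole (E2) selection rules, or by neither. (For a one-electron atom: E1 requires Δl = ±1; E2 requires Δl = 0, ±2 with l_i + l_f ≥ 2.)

Δl = 1 − 0 = +1; l_i + l_f = 1.
E1 (Δl = ±1): satisfied.
E2 (Δl = 0,±2, l_i+l_f ≥ 2): not satisfied.

E1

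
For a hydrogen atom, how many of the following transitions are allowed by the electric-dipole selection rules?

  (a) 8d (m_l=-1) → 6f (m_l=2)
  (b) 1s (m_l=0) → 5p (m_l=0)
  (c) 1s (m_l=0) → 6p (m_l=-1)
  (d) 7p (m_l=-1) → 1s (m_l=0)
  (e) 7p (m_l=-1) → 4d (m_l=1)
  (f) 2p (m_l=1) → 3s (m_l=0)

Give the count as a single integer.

(a) forbidden — Δm_l = +3 (E1 requires Δm_l = 0, ±1)
(b) allowed
(c) allowed
(d) allowed
(e) forbidden — Δm_l = +2 (E1 requires Δm_l = 0, ±1)
(f) allowed
Total allowed: 4 of 6.

4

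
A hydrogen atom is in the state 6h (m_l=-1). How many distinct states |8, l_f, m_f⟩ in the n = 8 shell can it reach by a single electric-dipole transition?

6

E1 requires Δl = ±1, so l_f ∈ {4, 6}; with 0 ≤ l_f ≤ n_f−1 = 7, the allowed l_f values are {4, 6}.
For l_f = 4: m_f ∈ {m_i−1, m_i, m_i+1} ∩ [−4, 4] = {-2, -1, 0} → 3 states.
For l_f = 6: m_f ∈ {m_i−1, m_i, m_i+1} ∩ [−6, 6] = {-2, -1, 0} → 3 states.
Total: 6.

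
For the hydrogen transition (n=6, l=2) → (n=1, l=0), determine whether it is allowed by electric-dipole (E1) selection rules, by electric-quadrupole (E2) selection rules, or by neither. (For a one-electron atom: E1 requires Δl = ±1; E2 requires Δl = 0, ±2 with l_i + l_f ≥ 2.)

E2

Δl = 0 − 2 = -2; l_i + l_f = 2.
E1 (Δl = ±1): not satisfied.
E2 (Δl = 0,±2, l_i+l_f ≥ 2): satisfied.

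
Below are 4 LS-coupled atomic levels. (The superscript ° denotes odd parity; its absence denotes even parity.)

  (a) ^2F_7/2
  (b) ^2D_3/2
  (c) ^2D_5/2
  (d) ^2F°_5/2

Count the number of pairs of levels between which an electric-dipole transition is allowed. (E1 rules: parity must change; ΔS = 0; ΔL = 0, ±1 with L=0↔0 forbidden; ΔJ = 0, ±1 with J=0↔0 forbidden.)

3

(a)–(b): forbidden (parity, ΔJ).
(a)–(c): forbidden (parity).
(a)–(d): allowed.
(b)–(c): forbidden (parity).
(b)–(d): allowed.
(c)–(d): allowed.
Allowed pairs: 3 of 6.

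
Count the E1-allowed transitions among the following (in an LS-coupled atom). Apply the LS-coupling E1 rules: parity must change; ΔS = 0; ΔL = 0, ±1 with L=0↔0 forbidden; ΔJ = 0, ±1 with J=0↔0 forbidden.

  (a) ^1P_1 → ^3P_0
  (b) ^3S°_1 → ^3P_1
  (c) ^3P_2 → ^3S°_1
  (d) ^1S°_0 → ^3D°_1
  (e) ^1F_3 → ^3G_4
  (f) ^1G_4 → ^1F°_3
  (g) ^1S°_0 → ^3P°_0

(a) forbidden (parity, ΔS fail)
(b) allowed
(c) allowed
(d) forbidden (parity, ΔS, ΔL fail)
(e) forbidden (parity, ΔS fail)
(f) allowed
(g) forbidden (parity, ΔS, ΔJ fail)
Total allowed: 3 of 7.

3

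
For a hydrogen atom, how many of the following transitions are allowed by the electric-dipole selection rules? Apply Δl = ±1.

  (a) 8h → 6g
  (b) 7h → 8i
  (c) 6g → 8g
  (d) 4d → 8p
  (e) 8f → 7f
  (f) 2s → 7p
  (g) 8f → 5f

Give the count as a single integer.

4

(a) allowed
(b) allowed
(c) forbidden — Δl = +0 (E1 requires Δl = ±1)
(d) allowed
(e) forbidden — Δl = +0 (E1 requires Δl = ±1)
(f) allowed
(g) forbidden — Δl = +0 (E1 requires Δl = ±1)
Total allowed: 4 of 7.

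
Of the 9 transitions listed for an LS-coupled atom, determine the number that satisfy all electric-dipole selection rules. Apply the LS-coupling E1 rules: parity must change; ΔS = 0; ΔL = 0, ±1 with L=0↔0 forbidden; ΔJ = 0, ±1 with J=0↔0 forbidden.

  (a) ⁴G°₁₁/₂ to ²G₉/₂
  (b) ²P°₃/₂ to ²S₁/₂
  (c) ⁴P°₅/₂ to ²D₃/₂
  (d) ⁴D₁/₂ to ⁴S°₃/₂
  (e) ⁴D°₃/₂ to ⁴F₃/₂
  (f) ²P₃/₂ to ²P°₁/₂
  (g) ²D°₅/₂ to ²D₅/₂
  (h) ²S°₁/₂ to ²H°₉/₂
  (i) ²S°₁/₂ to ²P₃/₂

5

(a) forbidden (ΔS fails)
(b) allowed
(c) forbidden (ΔS fails)
(d) forbidden (ΔL fails)
(e) allowed
(f) allowed
(g) allowed
(h) forbidden (parity, ΔL, ΔJ fail)
(i) allowed
Total allowed: 5 of 9.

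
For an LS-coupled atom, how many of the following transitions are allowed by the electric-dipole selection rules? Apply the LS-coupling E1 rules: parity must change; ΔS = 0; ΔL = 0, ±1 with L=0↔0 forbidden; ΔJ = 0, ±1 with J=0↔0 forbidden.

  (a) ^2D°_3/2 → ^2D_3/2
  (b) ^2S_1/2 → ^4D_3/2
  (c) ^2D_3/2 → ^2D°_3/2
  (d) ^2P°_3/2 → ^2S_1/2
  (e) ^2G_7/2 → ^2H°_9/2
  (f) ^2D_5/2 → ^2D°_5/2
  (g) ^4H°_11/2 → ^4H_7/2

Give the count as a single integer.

(a) allowed
(b) forbidden (parity, ΔS, ΔL fail)
(c) allowed
(d) allowed
(e) allowed
(f) allowed
(g) forbidden (ΔJ fails)
Total allowed: 5 of 7.

5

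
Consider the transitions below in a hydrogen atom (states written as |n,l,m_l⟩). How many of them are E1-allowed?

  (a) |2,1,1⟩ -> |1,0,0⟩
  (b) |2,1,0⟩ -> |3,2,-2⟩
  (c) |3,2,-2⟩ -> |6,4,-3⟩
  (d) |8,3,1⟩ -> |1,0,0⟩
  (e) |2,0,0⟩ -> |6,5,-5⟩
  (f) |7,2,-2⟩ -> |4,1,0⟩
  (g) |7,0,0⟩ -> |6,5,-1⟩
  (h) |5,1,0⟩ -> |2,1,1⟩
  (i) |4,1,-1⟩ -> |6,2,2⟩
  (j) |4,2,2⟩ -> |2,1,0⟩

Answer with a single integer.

(a) allowed
(b) forbidden — Δm_l = -2 (E1 requires Δm_l = 0, ±1)
(c) forbidden — Δl = +2 (E1 requires Δl = ±1)
(d) forbidden — Δl = -3 (E1 requires Δl = ±1)
(e) forbidden — Δl = +5 (E1 requires Δl = ±1); Δm_l = -5 (E1 requires Δm_l = 0, ±1)
(f) forbidden — Δm_l = +2 (E1 requires Δm_l = 0, ±1)
(g) forbidden — Δl = +5 (E1 requires Δl = ±1)
(h) forbidden — Δl = +0 (E1 requires Δl = ±1)
(i) forbidden — Δm_l = +3 (E1 requires Δm_l = 0, ±1)
(j) forbidden — Δm_l = -2 (E1 requires Δm_l = 0, ±1)
Total allowed: 1 of 10.

1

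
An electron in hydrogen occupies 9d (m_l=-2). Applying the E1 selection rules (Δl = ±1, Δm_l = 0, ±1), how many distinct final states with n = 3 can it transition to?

1

E1 requires Δl = ±1, so l_f ∈ {1, 3}; with 0 ≤ l_f ≤ n_f−1 = 2, the allowed l_f values are {1}.
For l_f = 1: m_f ∈ {m_i−1, m_i, m_i+1} ∩ [−1, 1] = {-1} → 1 state.
Total: 1.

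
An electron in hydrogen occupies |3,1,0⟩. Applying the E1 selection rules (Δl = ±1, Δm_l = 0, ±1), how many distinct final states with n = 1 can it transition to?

1

E1 requires Δl = ±1, so l_f ∈ {0, 2}; with 0 ≤ l_f ≤ n_f−1 = 0, the allowed l_f values are {0}.
For l_f = 0: m_f ∈ {m_i−1, m_i, m_i+1} ∩ [−0, 0] = {0} → 1 state.
Total: 1.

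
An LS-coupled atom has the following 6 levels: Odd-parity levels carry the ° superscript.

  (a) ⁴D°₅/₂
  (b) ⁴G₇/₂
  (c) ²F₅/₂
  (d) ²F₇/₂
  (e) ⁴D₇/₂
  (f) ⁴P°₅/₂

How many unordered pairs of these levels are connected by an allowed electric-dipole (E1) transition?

(a)–(b): forbidden (ΔL).
(a)–(c): forbidden (ΔS).
(a)–(d): forbidden (ΔS).
(a)–(e): allowed.
(a)–(f): forbidden (parity).
(b)–(c): forbidden (parity, ΔS).
(b)–(d): forbidden (parity, ΔS).
(b)–(e): forbidden (parity, ΔL).
(b)–(f): forbidden (ΔL).
(c)–(d): forbidden (parity).
(c)–(e): forbidden (parity, ΔS).
(c)–(f): forbidden (ΔS, ΔL).
(d)–(e): forbidden (parity, ΔS).
(d)–(f): forbidden (ΔS, ΔL).
(e)–(f): allowed.
Allowed pairs: 2 of 15.

2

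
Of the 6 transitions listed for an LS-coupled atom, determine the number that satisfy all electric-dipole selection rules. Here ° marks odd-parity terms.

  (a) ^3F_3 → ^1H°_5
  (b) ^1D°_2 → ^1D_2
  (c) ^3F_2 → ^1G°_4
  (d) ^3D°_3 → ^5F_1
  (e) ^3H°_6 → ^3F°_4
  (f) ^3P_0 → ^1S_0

1

(a) forbidden (ΔS, ΔL, ΔJ fail)
(b) allowed
(c) forbidden (ΔS, ΔJ fail)
(d) forbidden (ΔS, ΔJ fail)
(e) forbidden (parity, ΔL, ΔJ fail)
(f) forbidden (parity, ΔS, ΔJ fail)
Total allowed: 1 of 6.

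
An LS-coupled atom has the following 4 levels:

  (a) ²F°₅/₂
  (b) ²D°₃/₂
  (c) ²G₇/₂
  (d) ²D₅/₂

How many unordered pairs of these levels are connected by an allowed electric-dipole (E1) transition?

(a)–(b): forbidden (parity).
(a)–(c): allowed.
(a)–(d): allowed.
(b)–(c): forbidden (ΔL, ΔJ).
(b)–(d): allowed.
(c)–(d): forbidden (parity, ΔL).
Allowed pairs: 3 of 6.

3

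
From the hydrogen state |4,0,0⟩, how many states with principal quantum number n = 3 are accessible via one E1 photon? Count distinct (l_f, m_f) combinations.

3

E1 requires Δl = ±1, so l_f ∈ {-1, 1}; with 0 ≤ l_f ≤ n_f−1 = 2, the allowed l_f values are {1}.
For l_f = 1: m_f ∈ {m_i−1, m_i, m_i+1} ∩ [−1, 1] = {-1, 0, 1} → 3 states.
Total: 3.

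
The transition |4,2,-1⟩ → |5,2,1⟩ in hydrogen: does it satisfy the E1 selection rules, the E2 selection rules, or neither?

E2

Δl = 2 − 2 = +0; l_i + l_f = 4.
Δm_l = +2.
E1 (Δl = ±1, |Δm_l| ≤ 1): not satisfied.
E2 (Δl = 0,±2, l_i+l_f ≥ 2, |Δm_l| ≤ 2): satisfied.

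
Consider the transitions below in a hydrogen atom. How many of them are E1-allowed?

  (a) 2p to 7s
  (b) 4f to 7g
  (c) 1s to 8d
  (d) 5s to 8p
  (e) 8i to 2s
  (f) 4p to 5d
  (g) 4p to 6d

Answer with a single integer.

5

(a) allowed
(b) allowed
(c) forbidden — Δl = +2 (E1 requires Δl = ±1)
(d) allowed
(e) forbidden — Δl = -6 (E1 requires Δl = ±1)
(f) allowed
(g) allowed
Total allowed: 5 of 7.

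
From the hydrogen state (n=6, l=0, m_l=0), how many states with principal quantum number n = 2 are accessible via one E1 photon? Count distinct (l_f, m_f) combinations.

E1 requires Δl = ±1, so l_f ∈ {-1, 1}; with 0 ≤ l_f ≤ n_f−1 = 1, the allowed l_f values are {1}.
For l_f = 1: m_f ∈ {m_i−1, m_i, m_i+1} ∩ [−1, 1] = {-1, 0, 1} → 3 states.
Total: 3.

3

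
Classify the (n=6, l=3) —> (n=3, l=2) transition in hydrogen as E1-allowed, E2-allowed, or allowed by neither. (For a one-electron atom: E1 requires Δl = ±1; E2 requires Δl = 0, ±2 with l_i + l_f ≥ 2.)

E1

Δl = 2 − 3 = -1; l_i + l_f = 5.
E1 (Δl = ±1): satisfied.
E2 (Δl = 0,±2, l_i+l_f ≥ 2): not satisfied.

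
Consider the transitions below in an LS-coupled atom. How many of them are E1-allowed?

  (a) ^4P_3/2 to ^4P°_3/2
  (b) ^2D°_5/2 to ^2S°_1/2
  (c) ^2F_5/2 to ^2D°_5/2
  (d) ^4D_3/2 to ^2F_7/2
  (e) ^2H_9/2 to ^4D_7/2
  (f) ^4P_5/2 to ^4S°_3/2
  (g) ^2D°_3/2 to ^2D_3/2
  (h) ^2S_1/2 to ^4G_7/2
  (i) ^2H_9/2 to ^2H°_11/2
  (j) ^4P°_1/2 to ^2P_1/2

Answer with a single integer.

5

(a) allowed
(b) forbidden (parity, ΔL, ΔJ fail)
(c) allowed
(d) forbidden (parity, ΔS, ΔJ fail)
(e) forbidden (parity, ΔS, ΔL fail)
(f) allowed
(g) allowed
(h) forbidden (parity, ΔS, ΔL, ΔJ fail)
(i) allowed
(j) forbidden (ΔS fails)
Total allowed: 5 of 10.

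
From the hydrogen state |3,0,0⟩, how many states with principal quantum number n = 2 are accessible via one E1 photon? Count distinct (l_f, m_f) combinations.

E1 requires Δl = ±1, so l_f ∈ {-1, 1}; with 0 ≤ l_f ≤ n_f−1 = 1, the allowed l_f values are {1}.
For l_f = 1: m_f ∈ {m_i−1, m_i, m_i+1} ∩ [−1, 1] = {-1, 0, 1} → 3 states.
Total: 3.

3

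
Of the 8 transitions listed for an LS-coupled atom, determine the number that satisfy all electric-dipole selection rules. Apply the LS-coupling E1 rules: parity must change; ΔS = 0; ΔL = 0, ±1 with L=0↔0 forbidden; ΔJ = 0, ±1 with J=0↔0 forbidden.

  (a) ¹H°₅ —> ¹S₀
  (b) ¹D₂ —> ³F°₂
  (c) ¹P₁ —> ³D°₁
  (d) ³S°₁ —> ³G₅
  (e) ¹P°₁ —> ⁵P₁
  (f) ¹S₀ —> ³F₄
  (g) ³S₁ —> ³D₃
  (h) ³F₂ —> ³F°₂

(a) forbidden (ΔL, ΔJ fail)
(b) forbidden (ΔS fails)
(c) forbidden (ΔS fails)
(d) forbidden (ΔL, ΔJ fail)
(e) forbidden (ΔS fails)
(f) forbidden (parity, ΔS, ΔL, ΔJ fail)
(g) forbidden (parity, ΔL, ΔJ fail)
(h) allowed
Total allowed: 1 of 8.

1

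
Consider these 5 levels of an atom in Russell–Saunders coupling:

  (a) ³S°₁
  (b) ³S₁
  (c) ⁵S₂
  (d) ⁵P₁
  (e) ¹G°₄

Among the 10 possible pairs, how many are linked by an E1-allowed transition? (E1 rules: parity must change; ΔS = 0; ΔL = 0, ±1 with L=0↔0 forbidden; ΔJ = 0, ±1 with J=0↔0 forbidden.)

(a)–(b): forbidden (ΔL).
(a)–(c): forbidden (ΔS, ΔL).
(a)–(d): forbidden (ΔS).
(a)–(e): forbidden (parity, ΔS, ΔL, ΔJ).
(b)–(c): forbidden (parity, ΔS, ΔL).
(b)–(d): forbidden (parity, ΔS).
(b)–(e): forbidden (ΔS, ΔL, ΔJ).
(c)–(d): forbidden (parity).
(c)–(e): forbidden (ΔS, ΔL, ΔJ).
(d)–(e): forbidden (ΔS, ΔL, ΔJ).
Allowed pairs: 0 of 10.

0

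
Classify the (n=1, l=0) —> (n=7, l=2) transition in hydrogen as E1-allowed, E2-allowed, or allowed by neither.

Δl = 2 − 0 = +2; l_i + l_f = 2.
E1 (Δl = ±1): not satisfied.
E2 (Δl = 0,±2, l_i+l_f ≥ 2): satisfied.

E2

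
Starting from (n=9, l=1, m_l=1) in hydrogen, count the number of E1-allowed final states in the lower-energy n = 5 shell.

E1 requires Δl = ±1, so l_f ∈ {0, 2}; with 0 ≤ l_f ≤ n_f−1 = 4, the allowed l_f values are {0, 2}.
For l_f = 0: m_f ∈ {m_i−1, m_i, m_i+1} ∩ [−0, 0] = {0} → 1 state.
For l_f = 2: m_f ∈ {m_i−1, m_i, m_i+1} ∩ [−2, 2] = {0, 1, 2} → 3 states.
Total: 4.

4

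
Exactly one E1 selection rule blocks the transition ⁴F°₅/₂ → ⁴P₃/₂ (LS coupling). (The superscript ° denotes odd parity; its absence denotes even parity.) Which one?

the ΔL = 0, ±1 rule

Reading off the term symbols: S 3/2→3/2, L 3→1, J 5/2→3/2, parity odd→even.
Parity must change: odd → even — ✓.
ΔS = 0: S: 3/2 → 3/2 — ✓.
ΔJ = 0, ±1 (not J=0↔0): J: 5/2 → 3/2, ΔJ = -1 — ✓.
ΔL = 0, ±1 (not L=0↔0): L: 3 → 1, ΔL = -2 — ✗.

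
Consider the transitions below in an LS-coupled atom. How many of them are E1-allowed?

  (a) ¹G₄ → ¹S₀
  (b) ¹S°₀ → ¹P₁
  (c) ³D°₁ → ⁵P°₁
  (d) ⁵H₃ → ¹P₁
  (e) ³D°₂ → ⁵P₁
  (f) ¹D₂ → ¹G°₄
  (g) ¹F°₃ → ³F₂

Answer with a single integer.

(a) forbidden (parity, ΔL, ΔJ fail)
(b) allowed
(c) forbidden (parity, ΔS fail)
(d) forbidden (parity, ΔS, ΔL, ΔJ fail)
(e) forbidden (ΔS fails)
(f) forbidden (ΔL, ΔJ fail)
(g) forbidden (ΔS fails)
Total allowed: 1 of 7.

1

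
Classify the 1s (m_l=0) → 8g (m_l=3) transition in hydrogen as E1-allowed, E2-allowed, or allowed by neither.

neither

Δl = 4 − 0 = +4; l_i + l_f = 4.
Δm_l = +3.
E1 (Δl = ±1, |Δm_l| ≤ 1): not satisfied.
E2 (Δl = 0,±2, l_i+l_f ≥ 2, |Δm_l| ≤ 2): not satisfied.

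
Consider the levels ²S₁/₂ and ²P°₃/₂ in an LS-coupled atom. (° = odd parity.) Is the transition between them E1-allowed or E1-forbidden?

allowed

Initial level: S=1/2, L=0, J=1/2, parity even. Final level: S=1/2, L=1, J=3/2, parity odd.
Parity must change: even → odd — satisfied.
ΔS = 0: S: 1/2 → 1/2 — satisfied.
ΔL = 0, ±1 (not L=0↔0): L: 0 → 1, ΔL = +1 — satisfied.
ΔJ = 0, ±1 (not J=0↔0): J: 1/2 → 3/2, ΔJ = +1 — satisfied.
All four E1 rules are satisfied.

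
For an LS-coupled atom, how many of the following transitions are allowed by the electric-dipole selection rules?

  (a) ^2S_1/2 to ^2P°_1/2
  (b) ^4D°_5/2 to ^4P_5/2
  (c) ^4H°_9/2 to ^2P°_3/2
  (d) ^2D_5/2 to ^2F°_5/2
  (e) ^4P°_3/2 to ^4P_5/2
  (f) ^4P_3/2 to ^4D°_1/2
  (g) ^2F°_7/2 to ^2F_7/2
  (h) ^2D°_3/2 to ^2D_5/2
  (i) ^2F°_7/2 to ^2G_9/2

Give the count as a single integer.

(a) allowed
(b) allowed
(c) forbidden (parity, ΔS, ΔL, ΔJ fail)
(d) allowed
(e) allowed
(f) allowed
(g) allowed
(h) allowed
(i) allowed
Total allowed: 8 of 9.

8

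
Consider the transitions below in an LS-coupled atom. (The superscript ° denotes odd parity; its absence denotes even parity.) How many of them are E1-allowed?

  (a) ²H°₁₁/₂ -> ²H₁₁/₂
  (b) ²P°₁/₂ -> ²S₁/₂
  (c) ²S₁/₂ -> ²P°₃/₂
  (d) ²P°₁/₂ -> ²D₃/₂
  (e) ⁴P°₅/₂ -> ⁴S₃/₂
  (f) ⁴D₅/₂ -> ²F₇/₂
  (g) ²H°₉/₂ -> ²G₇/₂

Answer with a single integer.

6

(a) allowed
(b) allowed
(c) allowed
(d) allowed
(e) allowed
(f) forbidden (parity, ΔS fail)
(g) allowed
Total allowed: 6 of 7.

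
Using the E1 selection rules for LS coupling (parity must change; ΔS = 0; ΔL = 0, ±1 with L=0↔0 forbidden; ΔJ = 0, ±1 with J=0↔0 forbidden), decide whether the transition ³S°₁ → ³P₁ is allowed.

Reading off the term symbols: S 1→1, L 0→1, J 1→1, parity odd→even.
Parity must change: odd → even — ok.
ΔS = 0: S: 1 → 1 — ok.
ΔL = 0, ±1 (not L=0↔0): L: 0 → 1, ΔL = +1 — ok.
ΔJ = 0, ±1 (not J=0↔0): J: 1 → 1, ΔJ = +0 — ok.
All four E1 rules are satisfied.

allowed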